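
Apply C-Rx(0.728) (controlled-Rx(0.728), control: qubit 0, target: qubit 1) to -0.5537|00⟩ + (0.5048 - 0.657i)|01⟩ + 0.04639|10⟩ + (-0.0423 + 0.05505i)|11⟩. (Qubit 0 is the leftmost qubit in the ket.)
-0.5537|00⟩ + (0.5048 - 0.657i)|01⟩ + (0.06295 + 0.01506i)|10⟩ + (-0.03953 + 0.03493i)|11⟩

C-Rx(0.728) leaves the control-|0⟩ kets |00⟩, |01⟩ unchanged and applies Rx(0.728) to qubit 1 on the control-|1⟩ pair (|10⟩, |11⟩).
Rx(0.728) = [[cos(θ/2), −i·sin(θ/2)], [−i·sin(θ/2), cos(θ/2)]]; θ = 0.728, cos(θ/2) ≈ 0.93448, sin(θ/2) ≈ 0.356015.
With a = amp(|10⟩) = 0.04639 and b = amp(|11⟩) = (-0.0423 + 0.05505i):
new amp(|10⟩) = (0.93448)·a + (-0.356015i)·b = (0.06295 + 0.01506i)
new amp(|11⟩) = (-0.356015i)·a + (0.93448)·b = (-0.03953 + 0.03493i)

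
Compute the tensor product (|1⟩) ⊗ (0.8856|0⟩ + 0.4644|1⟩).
0.8856|10⟩ + 0.4644|11⟩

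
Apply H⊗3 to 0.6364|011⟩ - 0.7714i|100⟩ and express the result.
(0.225 - 0.2727i)|000⟩ + (-0.225 - 0.2727i)|001⟩ + (-0.225 - 0.2727i)|010⟩ + (0.225 - 0.2727i)|011⟩ + (0.225 + 0.2727i)|100⟩ + (-0.225 + 0.2727i)|101⟩ + (-0.225 + 0.2727i)|110⟩ + (0.225 + 0.2727i)|111⟩

H⊗3 gives amp(|y⟩) = (1/2√2) Σ_x (−1)^(x·y) amp(|x⟩), where x·y is the number of positions in which both x and y have a 1.
|000⟩: (0.6364 - 0.7714i)/(2√2) = (0.225 - 0.2727i)
|001⟩: (-0.6364 - 0.7714i)/(2√2) = (-0.225 - 0.2727i)
|010⟩: (-0.6364 - 0.7714i)/(2√2) = (-0.225 - 0.2727i)
|011⟩: (0.6364 - 0.7714i)/(2√2) = (0.225 - 0.2727i)
|100⟩: (0.6364 + 0.7714i)/(2√2) = (0.225 + 0.2727i)
|101⟩: (-0.6364 + 0.7714i)/(2√2) = (-0.225 + 0.2727i)
|110⟩: (-0.6364 + 0.7714i)/(2√2) = (-0.225 + 0.2727i)
|111⟩: (0.6364 + 0.7714i)/(2√2) = (0.225 + 0.2727i)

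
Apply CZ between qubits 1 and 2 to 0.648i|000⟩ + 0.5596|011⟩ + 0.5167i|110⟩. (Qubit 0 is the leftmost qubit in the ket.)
0.648i|000⟩ - 0.5596|011⟩ + 0.5167i|110⟩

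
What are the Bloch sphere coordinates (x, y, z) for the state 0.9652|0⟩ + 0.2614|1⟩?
(0.5046, 0, 0.8633)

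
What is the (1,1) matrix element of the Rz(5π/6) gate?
(0.2588 + 0.9659i)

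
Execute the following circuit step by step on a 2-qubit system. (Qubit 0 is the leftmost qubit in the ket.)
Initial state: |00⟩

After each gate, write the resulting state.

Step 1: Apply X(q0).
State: |10⟩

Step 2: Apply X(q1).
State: |11⟩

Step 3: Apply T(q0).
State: (1/√2 + (1/√2)i)|11⟩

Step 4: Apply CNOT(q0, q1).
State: (1/√2 + (1/√2)i)|10⟩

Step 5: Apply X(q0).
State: (1/√2 + (1/√2)i)|00⟩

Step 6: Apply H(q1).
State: (1/2 + (1/2)i)|00⟩ + (1/2 + (1/2)i)|01⟩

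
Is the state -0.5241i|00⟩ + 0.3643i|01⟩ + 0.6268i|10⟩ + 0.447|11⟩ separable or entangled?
Entangled

Writing the state as a|00⟩ + b|01⟩ + c|10⟩ + d|11⟩, it is a product state iff ad − bc = 0.
Here (a, b, c, d) = (-0.5241i, 0.3643i, 0.6268i, 0.447): ad − bc = (-0.5241i)(0.447) − (0.3643i)(0.6268i) = (0.2283 - 0.2343i) ≠ 0, so the state is entangled.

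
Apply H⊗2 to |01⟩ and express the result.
1/2|00⟩ - 1/2|01⟩ + 1/2|10⟩ - 1/2|11⟩

H⊗2 gives amp(|y⟩) = (1/2) Σ_x (−1)^(x·y) amp(|x⟩), where x·y is the number of positions in which both x and y have a 1.
|00⟩: (1)/2 = 1/2
|01⟩: (-1)/2 = -1/2
|10⟩: (1)/2 = 1/2
|11⟩: (-1)/2 = -1/2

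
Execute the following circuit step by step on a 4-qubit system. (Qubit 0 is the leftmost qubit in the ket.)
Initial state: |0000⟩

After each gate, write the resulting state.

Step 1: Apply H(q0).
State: 1/√2|0000⟩ + 1/√2|1000⟩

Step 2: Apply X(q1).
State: 1/√2|0100⟩ + 1/√2|1100⟩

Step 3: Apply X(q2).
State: 1/√2|0110⟩ + 1/√2|1110⟩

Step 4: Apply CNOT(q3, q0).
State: 1/√2|0110⟩ + 1/√2|1110⟩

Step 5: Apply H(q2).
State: 1/2|0100⟩ - 1/2|0110⟩ + 1/2|1100⟩ - 1/2|1110⟩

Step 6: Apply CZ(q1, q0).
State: 1/2|0100⟩ - 1/2|0110⟩ - 1/2|1100⟩ + 1/2|1110⟩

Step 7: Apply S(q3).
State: 1/2|0100⟩ - 1/2|0110⟩ - 1/2|1100⟩ + 1/2|1110⟩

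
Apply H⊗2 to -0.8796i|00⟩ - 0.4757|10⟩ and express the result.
(-0.2379 - 0.4398i)|00⟩ + (-0.2379 - 0.4398i)|01⟩ + (0.2379 - 0.4398i)|10⟩ + (0.2379 - 0.4398i)|11⟩

H⊗2 gives amp(|y⟩) = (1/2) Σ_x (−1)^(x·y) amp(|x⟩), where x·y is the number of positions in which both x and y have a 1.
|00⟩: (-0.8796i - 0.4757)/2 = (-0.2379 - 0.4398i)
|01⟩: (-0.8796i - 0.4757)/2 = (-0.2379 - 0.4398i)
|10⟩: (-0.8796i + 0.4757)/2 = (0.2379 - 0.4398i)
|11⟩: (-0.8796i + 0.4757)/2 = (0.2379 - 0.4398i)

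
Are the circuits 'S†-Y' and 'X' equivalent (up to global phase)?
No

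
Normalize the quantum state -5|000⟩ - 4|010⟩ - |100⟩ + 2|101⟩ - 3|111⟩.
-0.6742|000⟩ - 0.5394|010⟩ - 0.1348|100⟩ + 0.2697|101⟩ - 0.4045|111⟩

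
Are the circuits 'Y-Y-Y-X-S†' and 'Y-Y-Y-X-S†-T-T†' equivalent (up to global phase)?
Yes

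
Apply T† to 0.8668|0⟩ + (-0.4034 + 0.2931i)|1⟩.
0.8668|0⟩ + (-0.07799 + 0.4925i)|1⟩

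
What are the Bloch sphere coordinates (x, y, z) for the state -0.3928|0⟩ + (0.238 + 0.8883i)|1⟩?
(-0.187, -0.6978, -0.6914)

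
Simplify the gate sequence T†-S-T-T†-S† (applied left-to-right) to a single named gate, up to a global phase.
T†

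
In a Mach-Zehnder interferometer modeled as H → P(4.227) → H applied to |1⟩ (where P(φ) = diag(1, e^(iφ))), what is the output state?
(0.7333 + 0.4422i)|0⟩ + (0.2667 - 0.4422i)|1⟩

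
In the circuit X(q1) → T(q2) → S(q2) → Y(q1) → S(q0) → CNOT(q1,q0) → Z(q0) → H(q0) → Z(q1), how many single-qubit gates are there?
8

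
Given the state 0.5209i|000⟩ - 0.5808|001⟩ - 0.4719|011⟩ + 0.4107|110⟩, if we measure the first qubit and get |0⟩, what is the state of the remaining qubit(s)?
0.5713i|00⟩ - 0.637|01⟩ - 0.5176|11⟩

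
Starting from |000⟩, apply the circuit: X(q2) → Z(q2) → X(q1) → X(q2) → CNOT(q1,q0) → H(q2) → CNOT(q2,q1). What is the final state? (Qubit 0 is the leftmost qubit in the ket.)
-1/√2|101⟩ - 1/√2|110⟩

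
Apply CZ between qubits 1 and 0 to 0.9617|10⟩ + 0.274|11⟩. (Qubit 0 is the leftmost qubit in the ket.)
0.9617|10⟩ - 0.274|11⟩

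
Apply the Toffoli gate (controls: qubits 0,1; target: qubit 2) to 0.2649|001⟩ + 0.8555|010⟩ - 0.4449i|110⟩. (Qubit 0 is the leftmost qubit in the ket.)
0.2649|001⟩ + 0.8555|010⟩ - 0.4449i|111⟩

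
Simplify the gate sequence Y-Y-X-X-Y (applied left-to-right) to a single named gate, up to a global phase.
Y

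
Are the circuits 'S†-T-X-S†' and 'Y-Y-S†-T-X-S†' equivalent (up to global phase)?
Yes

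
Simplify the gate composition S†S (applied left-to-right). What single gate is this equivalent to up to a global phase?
I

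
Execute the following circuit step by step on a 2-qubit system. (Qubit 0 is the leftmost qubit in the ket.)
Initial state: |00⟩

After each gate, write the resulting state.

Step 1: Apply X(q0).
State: |10⟩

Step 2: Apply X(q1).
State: |11⟩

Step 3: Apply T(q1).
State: (1/√2 + (1/√2)i)|11⟩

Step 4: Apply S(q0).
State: (-1/√2 + (1/√2)i)|11⟩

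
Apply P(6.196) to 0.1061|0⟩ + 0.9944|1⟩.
0.1061|0⟩ + (0.9906 - 0.08659i)|1⟩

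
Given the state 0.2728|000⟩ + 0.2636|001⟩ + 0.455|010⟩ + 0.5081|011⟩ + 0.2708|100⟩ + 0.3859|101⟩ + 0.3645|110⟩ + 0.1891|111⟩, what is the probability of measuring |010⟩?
0.207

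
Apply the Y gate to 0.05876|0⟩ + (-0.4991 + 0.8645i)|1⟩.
(0.8645 + 0.4991i)|0⟩ + 0.05876i|1⟩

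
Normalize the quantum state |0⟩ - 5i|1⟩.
0.1961|0⟩ - 0.9806i|1⟩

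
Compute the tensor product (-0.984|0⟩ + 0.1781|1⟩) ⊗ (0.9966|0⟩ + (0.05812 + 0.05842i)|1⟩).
-0.9807|00⟩ + (-0.05719 - 0.05749i)|01⟩ + 0.1775|10⟩ + (0.01035 + 0.0104i)|11⟩

amp(|b₁b₂…⟩) = product of the factor amplitudes for bits b₁, b₂, …; only kets whose every factor amplitude is nonzero survive.
|00⟩: (-0.984)(0.9966) = -0.9807
|01⟩: (-0.984)(0.05812 + 0.05842i) = (-0.05719 - 0.05749i)
|10⟩: (0.1781)(0.9966) = 0.1775
|11⟩: (0.1781)(0.05812 + 0.05842i) = (0.01035 + 0.0104i)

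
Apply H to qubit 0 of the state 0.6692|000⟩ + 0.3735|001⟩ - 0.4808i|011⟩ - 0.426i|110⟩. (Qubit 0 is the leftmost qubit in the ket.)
0.4732|000⟩ + 0.2641|001⟩ - 0.3012i|010⟩ - 0.34i|011⟩ + 0.4732|100⟩ + 0.2641|101⟩ + 0.3012i|110⟩ - 0.34i|111⟩

H on qubit 0 mixes each pair of kets that differ only in qubit 0: amplitudes (a, b) of (|…0…⟩, |…1…⟩) become ((a + b)/√2, (a − b)/√2). Kets absent from the input have amplitude 0.
(|000⟩, |100⟩): (a, b) = (0.6692, 0) → (0.4732, 0.4732)
(|001⟩, |101⟩): (a, b) = (0.3735, 0) → (0.2641, 0.2641)
(|010⟩, |110⟩): (a, b) = (0, -0.426i) → (-0.3012i, 0.3012i)
(|011⟩, |111⟩): (a, b) = (-0.4808i, 0) → (-0.34i, -0.34i)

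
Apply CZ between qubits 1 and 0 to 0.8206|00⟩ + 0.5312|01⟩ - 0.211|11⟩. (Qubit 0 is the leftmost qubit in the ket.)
0.8206|00⟩ + 0.5312|01⟩ + 0.211|11⟩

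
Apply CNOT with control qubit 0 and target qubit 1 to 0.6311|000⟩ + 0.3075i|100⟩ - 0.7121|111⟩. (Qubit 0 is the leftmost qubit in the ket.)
0.6311|000⟩ - 0.7121|101⟩ + 0.3075i|110⟩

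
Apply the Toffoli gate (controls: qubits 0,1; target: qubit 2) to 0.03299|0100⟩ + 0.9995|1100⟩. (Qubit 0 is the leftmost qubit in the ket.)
0.03299|0100⟩ + 0.9995|1110⟩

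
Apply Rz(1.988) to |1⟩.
(0.5453 + 0.8382i)|1⟩

Rz(1.988) = [[e^(−iθ/2), 0], [0, e^(iθ/2)]] with e^(±iθ/2) = cos(θ/2) ± i·sin(θ/2); θ = 1.988, cos(θ/2) ≈ 0.545341, sin(θ/2) ≈ 0.838214.
With a = amp(|0⟩) = 0 and b = amp(|1⟩) = 1:
new amp(|0⟩) = (0.545341 - 0.838214i)·a = 0
new amp(|1⟩) = (0.545341 + 0.838214i)·b = (0.5453 + 0.8382i)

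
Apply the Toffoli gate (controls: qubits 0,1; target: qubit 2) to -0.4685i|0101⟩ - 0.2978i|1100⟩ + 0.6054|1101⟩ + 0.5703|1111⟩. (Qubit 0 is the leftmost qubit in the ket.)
-0.4685i|0101⟩ + 0.5703|1101⟩ - 0.2978i|1110⟩ + 0.6054|1111⟩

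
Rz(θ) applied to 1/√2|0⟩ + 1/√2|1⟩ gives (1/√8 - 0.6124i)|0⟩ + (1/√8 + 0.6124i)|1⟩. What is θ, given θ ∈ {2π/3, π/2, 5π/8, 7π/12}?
2π/3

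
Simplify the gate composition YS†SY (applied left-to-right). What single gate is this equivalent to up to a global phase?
I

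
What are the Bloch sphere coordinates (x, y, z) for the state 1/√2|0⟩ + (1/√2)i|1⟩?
(0, 1, 0)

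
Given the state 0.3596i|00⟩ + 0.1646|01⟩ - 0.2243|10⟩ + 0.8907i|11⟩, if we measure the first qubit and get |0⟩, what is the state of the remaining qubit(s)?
0.9093i|0⟩ + 0.4162|1⟩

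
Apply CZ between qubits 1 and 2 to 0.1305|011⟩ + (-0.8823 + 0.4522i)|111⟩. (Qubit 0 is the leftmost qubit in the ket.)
-0.1305|011⟩ + (0.8823 - 0.4522i)|111⟩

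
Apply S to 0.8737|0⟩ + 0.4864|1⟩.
0.8737|0⟩ + 0.4864i|1⟩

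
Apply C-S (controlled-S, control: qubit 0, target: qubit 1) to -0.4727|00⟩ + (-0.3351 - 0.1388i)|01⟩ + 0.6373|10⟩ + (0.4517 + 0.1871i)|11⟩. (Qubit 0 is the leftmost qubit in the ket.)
-0.4727|00⟩ + (-0.3351 - 0.1388i)|01⟩ + 0.6373|10⟩ + (-0.1871 + 0.4517i)|11⟩

C-S leaves the control-|0⟩ kets |00⟩, |01⟩ unchanged and applies S to qubit 1 on the control-|1⟩ pair (|10⟩, |11⟩).
S = [[1, 0], [0, i]].
With a = amp(|10⟩) = 0.6373 and b = amp(|11⟩) = (0.4517 + 0.1871i):
new amp(|10⟩) = (1)·a = 0.6373
new amp(|11⟩) = (i)·b = (-0.1871 + 0.4517i)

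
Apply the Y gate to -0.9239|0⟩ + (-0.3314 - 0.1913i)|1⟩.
(-0.1913 + 0.3314i)|0⟩ - 0.9239i|1⟩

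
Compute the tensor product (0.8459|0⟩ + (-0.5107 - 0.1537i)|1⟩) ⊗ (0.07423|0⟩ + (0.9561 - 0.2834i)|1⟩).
0.06279|00⟩ + (0.8088 - 0.2397i)|01⟩ + (-0.03791 - 0.01141i)|10⟩ + (-0.5318 - 0.00222i)|11⟩

amp(|b₁b₂…⟩) = product of the factor amplitudes for bits b₁, b₂, …; only kets whose every factor amplitude is nonzero survive.
|00⟩: (0.8459)(0.07423) = 0.06279
|01⟩: (0.8459)(0.9561 - 0.2834i) = (0.8088 - 0.2397i)
|10⟩: (-0.5107 - 0.1537i)(0.07423) = (-0.03791 - 0.01141i)
|11⟩: (-0.5107 - 0.1537i)(0.9561 - 0.2834i) = (-0.5318 - 0.00222i)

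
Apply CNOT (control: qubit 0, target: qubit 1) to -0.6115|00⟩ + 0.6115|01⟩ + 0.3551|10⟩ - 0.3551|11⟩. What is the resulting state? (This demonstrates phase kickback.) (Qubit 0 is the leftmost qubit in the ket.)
-0.6115|00⟩ + 0.6115|01⟩ - 0.3551|10⟩ + 0.3551|11⟩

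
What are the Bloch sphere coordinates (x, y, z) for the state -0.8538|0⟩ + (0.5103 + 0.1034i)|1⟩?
(-0.8714, -0.1766, 0.4579)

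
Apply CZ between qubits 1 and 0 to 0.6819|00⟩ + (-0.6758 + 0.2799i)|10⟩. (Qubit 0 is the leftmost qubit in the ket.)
0.6819|00⟩ + (-0.6758 + 0.2799i)|10⟩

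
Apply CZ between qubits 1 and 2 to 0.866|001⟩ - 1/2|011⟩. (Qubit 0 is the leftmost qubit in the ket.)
0.866|001⟩ + 1/2|011⟩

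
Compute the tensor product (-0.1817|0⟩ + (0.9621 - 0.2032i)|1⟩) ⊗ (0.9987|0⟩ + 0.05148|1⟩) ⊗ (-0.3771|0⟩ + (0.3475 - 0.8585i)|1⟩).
0.06843|000⟩ + (-0.06306 + 0.1558i)|001⟩ + 0.003527|010⟩ + (-0.00325 + 0.00803i)|011⟩ + (-0.3623 + 0.07653i)|100⟩ + (0.1597 - 0.8954i)|101⟩ + (-0.01868 + 0.003945i)|110⟩ + (0.008231 - 0.04616i)|111⟩

amp(|b₁b₂…⟩) = product of the factor amplitudes for bits b₁, b₂, …; only kets whose every factor amplitude is nonzero survive.
|000⟩: (-0.1817)(0.9987)(-0.3771) = 0.06843
|001⟩: (-0.1817)(0.9987)(0.3475 - 0.8585i) = (-0.06306 + 0.1558i)
|010⟩: (-0.1817)(0.05148)(-0.3771) = 0.003527
|011⟩: (-0.1817)(0.05148)(0.3475 - 0.8585i) = (-0.00325 + 0.00803i)
|100⟩: (0.9621 - 0.2032i)(0.9987)(-0.3771) = (-0.3623 + 0.07653i)
|101⟩: (0.9621 - 0.2032i)(0.9987)(0.3475 - 0.8585i) = (0.1597 - 0.8954i)
|110⟩: (0.9621 - 0.2032i)(0.05148)(-0.3771) = (-0.01868 + 0.003945i)
|111⟩: (0.9621 - 0.2032i)(0.05148)(0.3475 - 0.8585i) = (0.008231 - 0.04616i)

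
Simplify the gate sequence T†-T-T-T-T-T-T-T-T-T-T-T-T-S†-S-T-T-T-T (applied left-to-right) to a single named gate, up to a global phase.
T†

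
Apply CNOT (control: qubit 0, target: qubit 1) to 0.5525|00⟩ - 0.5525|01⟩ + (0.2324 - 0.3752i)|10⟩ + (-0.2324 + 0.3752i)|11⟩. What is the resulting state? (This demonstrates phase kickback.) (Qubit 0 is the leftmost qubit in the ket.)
0.5525|00⟩ - 0.5525|01⟩ + (-0.2324 + 0.3752i)|10⟩ + (0.2324 - 0.3752i)|11⟩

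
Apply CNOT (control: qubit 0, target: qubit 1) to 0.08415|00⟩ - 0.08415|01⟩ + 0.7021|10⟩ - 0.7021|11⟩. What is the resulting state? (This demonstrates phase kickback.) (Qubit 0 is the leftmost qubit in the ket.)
0.08415|00⟩ - 0.08415|01⟩ - 0.7021|10⟩ + 0.7021|11⟩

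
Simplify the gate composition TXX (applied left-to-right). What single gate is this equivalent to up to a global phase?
T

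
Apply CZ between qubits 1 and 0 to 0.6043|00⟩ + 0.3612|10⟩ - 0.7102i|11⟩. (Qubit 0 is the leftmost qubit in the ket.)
0.6043|00⟩ + 0.3612|10⟩ + 0.7102i|11⟩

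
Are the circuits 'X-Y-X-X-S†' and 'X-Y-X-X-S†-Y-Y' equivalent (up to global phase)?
Yes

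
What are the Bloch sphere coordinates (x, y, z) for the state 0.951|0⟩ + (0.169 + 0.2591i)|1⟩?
(0.3214, 0.4928, 0.8087)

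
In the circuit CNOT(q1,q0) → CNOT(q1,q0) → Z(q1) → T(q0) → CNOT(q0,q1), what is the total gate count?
5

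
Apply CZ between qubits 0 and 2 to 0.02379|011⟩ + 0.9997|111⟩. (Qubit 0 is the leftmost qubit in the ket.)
0.02379|011⟩ - 0.9997|111⟩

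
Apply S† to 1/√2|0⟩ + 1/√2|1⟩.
1/√2|0⟩ - (1/√2)i|1⟩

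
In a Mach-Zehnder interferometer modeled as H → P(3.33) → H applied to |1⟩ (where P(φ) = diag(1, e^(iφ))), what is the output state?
(0.9912 + 0.09365i)|0⟩ + (0.008848 - 0.09365i)|1⟩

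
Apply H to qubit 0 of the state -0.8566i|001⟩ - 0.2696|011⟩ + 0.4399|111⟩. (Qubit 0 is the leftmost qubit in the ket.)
-0.6057i|001⟩ + 0.1204|011⟩ - 0.6057i|101⟩ - 0.5017|111⟩

H on qubit 0 mixes each pair of kets that differ only in qubit 0: amplitudes (a, b) of (|…0…⟩, |…1…⟩) become ((a + b)/√2, (a − b)/√2). Kets absent from the input have amplitude 0.
(|001⟩, |101⟩): (a, b) = (-0.8566i, 0) → (-0.6057i, -0.6057i)
(|011⟩, |111⟩): (a, b) = (-0.2696, 0.4399) → (0.1204, -0.5017)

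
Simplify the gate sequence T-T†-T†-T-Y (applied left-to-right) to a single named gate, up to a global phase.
Y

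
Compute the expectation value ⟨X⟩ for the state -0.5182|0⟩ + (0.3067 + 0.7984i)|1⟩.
-0.3179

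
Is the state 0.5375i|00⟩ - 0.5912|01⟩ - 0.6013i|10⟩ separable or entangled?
Entangled

Writing the state as a|00⟩ + b|01⟩ + c|10⟩ + d|11⟩, it is a product state iff ad − bc = 0.
Here (a, b, c, d) = (0.5375i, -0.5912, -0.6013i, 0): ad − bc = (0.5375i)(0) − (-0.5912)(-0.6013i) = -0.3555i ≠ 0, so the state is entangled.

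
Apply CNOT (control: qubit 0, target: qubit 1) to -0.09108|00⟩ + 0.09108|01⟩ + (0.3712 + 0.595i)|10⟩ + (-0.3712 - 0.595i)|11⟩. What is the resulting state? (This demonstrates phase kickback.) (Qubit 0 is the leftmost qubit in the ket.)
-0.09108|00⟩ + 0.09108|01⟩ + (-0.3712 - 0.595i)|10⟩ + (0.3712 + 0.595i)|11⟩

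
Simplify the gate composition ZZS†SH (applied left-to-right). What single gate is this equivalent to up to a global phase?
H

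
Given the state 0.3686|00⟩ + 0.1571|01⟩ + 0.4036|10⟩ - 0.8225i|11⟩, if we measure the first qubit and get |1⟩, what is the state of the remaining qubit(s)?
0.4405|0⟩ - 0.8977i|1⟩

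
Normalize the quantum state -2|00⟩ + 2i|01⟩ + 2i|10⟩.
-1/√3|00⟩ + (1/√3)i|01⟩ + (1/√3)i|10⟩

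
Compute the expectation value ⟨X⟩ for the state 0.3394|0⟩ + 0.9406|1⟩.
0.6385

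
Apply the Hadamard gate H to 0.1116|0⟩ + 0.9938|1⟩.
0.7816|0⟩ - 0.6238|1⟩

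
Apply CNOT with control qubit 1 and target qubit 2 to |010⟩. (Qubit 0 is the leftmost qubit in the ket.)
|011⟩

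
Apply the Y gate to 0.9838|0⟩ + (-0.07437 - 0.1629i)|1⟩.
(-0.1629 + 0.07437i)|0⟩ + 0.9838i|1⟩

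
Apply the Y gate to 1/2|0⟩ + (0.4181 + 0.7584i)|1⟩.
(0.7584 - 0.4181i)|0⟩ + (1/2)i|1⟩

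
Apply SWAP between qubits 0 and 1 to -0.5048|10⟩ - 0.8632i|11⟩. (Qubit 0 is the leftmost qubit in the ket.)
-0.5048|01⟩ - 0.8632i|11⟩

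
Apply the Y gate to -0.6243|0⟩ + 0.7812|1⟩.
-0.7812i|0⟩ - 0.6243i|1⟩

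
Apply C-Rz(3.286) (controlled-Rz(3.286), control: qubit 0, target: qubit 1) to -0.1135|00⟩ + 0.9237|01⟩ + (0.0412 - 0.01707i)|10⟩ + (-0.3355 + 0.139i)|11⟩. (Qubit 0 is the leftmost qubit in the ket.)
-0.1135|00⟩ + 0.9237|01⟩ + (-0.02 - 0.03986i)|10⟩ + (-0.1144 - 0.3447i)|11⟩

C-Rz(3.286) leaves the control-|0⟩ kets |00⟩, |01⟩ unchanged and applies Rz(3.286) to qubit 1 on the control-|1⟩ pair (|10⟩, |11⟩).
Rz(3.286) = [[e^(−iθ/2), 0], [0, e^(iθ/2)]] with e^(±iθ/2) = cos(θ/2) ± i·sin(θ/2); θ = 3.286, cos(θ/2) ≈ -0.072141, sin(θ/2) ≈ 0.997394.
With a = amp(|10⟩) = (0.0412 - 0.01707i) and b = amp(|11⟩) = (-0.3355 + 0.139i):
new amp(|10⟩) = (-0.072141 - 0.997394i)·a = (-0.02 - 0.03986i)
new amp(|11⟩) = (-0.072141 + 0.997394i)·b = (-0.1144 - 0.3447i)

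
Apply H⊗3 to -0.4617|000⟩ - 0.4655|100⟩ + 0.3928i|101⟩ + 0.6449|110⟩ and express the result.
(-0.09981 + 0.1389i)|000⟩ + (-0.09981 - 0.1389i)|001⟩ + (-0.5558 + 0.1389i)|010⟩ + (-0.5558 - 0.1389i)|011⟩ + (-0.2267 - 0.1389i)|100⟩ + (-0.2267 + 0.1389i)|101⟩ + (0.2294 - 0.1389i)|110⟩ + (0.2294 + 0.1389i)|111⟩

H⊗3 gives amp(|y⟩) = (1/2√2) Σ_x (−1)^(x·y) amp(|x⟩), where x·y is the number of positions in which both x and y have a 1.
|000⟩: (-0.4617 - 0.4655 + 0.3928i + 0.6449)/(2√2) = (-0.09981 + 0.1389i)
|001⟩: (-0.4617 - 0.4655 - 0.3928i + 0.6449)/(2√2) = (-0.09981 - 0.1389i)
|010⟩: (-0.4617 - 0.4655 + 0.3928i - 0.6449)/(2√2) = (-0.5558 + 0.1389i)
|011⟩: (-0.4617 - 0.4655 - 0.3928i - 0.6449)/(2√2) = (-0.5558 - 0.1389i)
|100⟩: (-0.4617 + 0.4655 - 0.3928i - 0.6449)/(2√2) = (-0.2267 - 0.1389i)
|101⟩: (-0.4617 + 0.4655 + 0.3928i - 0.6449)/(2√2) = (-0.2267 + 0.1389i)
|110⟩: (-0.4617 + 0.4655 - 0.3928i + 0.6449)/(2√2) = (0.2294 - 0.1389i)
|111⟩: (-0.4617 + 0.4655 + 0.3928i + 0.6449)/(2√2) = (0.2294 + 0.1389i)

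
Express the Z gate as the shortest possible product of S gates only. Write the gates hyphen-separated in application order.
S-S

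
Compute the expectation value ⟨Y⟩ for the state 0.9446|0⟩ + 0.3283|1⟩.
0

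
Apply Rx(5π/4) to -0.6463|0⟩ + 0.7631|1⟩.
(0.2473 - 0.705i)|0⟩ + (-0.292 + 0.5971i)|1⟩

Rx(5π/4) = [[cos(θ/2), −i·sin(θ/2)], [−i·sin(θ/2), cos(θ/2)]]; θ = 5π/4, cos(θ/2) ≈ -0.382683, sin(θ/2) ≈ 0.92388.
With a = amp(|0⟩) = -0.6463 and b = amp(|1⟩) = 0.7631:
new amp(|0⟩) = (-0.382683)·a + (-0.92388i)·b = (0.2473 - 0.705i)
new amp(|1⟩) = (-0.92388i)·a + (-0.382683)·b = (-0.292 + 0.5971i)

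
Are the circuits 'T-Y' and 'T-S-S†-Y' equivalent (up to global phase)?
Yes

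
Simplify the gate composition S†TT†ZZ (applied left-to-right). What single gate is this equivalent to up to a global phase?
S†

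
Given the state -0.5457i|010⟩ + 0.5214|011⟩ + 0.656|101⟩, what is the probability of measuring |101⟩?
0.4303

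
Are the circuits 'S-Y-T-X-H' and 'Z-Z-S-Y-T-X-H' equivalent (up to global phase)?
Yes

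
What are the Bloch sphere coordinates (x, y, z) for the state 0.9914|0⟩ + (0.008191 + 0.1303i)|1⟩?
(0.01624, 0.2584, 0.9658)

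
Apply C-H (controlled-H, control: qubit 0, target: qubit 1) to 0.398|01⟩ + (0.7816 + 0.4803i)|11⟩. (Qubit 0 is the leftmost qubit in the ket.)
0.398|01⟩ + (0.5527 + 0.3396i)|10⟩ + (-0.5527 - 0.3396i)|11⟩

C-H leaves the control-|0⟩ kets |00⟩, |01⟩ unchanged and applies H to qubit 1 on the control-|1⟩ pair (|10⟩, |11⟩).
H = [[1/√2, 1/√2], [1/√2, -1/√2]].
With a = amp(|10⟩) = 0 and b = amp(|11⟩) = (0.7816 + 0.4803i):
new amp(|10⟩) = (1/√2)·a + (1/√2)·b = (0.5527 + 0.3396i)
new amp(|11⟩) = (1/√2)·a + (-1/√2)·b = (-0.5527 - 0.3396i)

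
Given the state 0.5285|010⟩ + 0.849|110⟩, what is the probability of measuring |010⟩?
0.2793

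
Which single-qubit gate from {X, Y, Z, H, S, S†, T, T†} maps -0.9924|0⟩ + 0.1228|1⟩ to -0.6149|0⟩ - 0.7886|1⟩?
H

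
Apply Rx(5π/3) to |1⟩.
-(1/2)i|0⟩ - 0.866|1⟩

Rx(5π/3) = [[cos(θ/2), −i·sin(θ/2)], [−i·sin(θ/2), cos(θ/2)]]; θ = 5π/3, cos(θ/2) ≈ -0.866025, sin(θ/2) ≈ 0.5.
With a = amp(|0⟩) = 0 and b = amp(|1⟩) = 1:
new amp(|0⟩) = (-0.866025)·a + (-0.5i)·b = -(1/2)i
new amp(|1⟩) = (-0.5i)·a + (-0.866025)·b = -0.866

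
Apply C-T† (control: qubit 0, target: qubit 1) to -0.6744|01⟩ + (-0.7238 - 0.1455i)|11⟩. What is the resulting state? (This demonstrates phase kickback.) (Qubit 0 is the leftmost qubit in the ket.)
-0.6744|01⟩ + (-0.6147 + 0.4089i)|11⟩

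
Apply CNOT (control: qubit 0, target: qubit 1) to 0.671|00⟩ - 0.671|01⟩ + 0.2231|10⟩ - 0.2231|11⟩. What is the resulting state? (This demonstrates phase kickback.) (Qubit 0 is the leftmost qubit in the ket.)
0.671|00⟩ - 0.671|01⟩ - 0.2231|10⟩ + 0.2231|11⟩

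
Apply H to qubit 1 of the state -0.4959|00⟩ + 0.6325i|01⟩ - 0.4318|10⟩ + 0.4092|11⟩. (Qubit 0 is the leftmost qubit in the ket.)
(-0.3507 + 0.4472i)|00⟩ + (-0.3507 - 0.4472i)|01⟩ - 0.01598|10⟩ - 0.5947|11⟩

H on qubit 1 mixes each pair of kets that differ only in qubit 1: amplitudes (a, b) of (|…0…⟩, |…1…⟩) become ((a + b)/√2, (a − b)/√2). Kets absent from the input have amplitude 0.
(|00⟩, |01⟩): (a, b) = (-0.4959, 0.6325i) → ((-0.3507 + 0.4472i), (-0.3507 - 0.4472i))
(|10⟩, |11⟩): (a, b) = (-0.4318, 0.4092) → (-0.01598, -0.5947)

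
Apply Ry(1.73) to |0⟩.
0.6486|0⟩ + 0.7611|1⟩

Ry(1.73) = [[cos(θ/2), −sin(θ/2)], [sin(θ/2), cos(θ/2)]]; θ = 1.73, cos(θ/2) ≈ 0.64864, sin(θ/2) ≈ 0.761095.
With a = amp(|0⟩) = 1 and b = amp(|1⟩) = 0:
new amp(|0⟩) = (0.64864)·a + (-0.761095)·b = 0.6486
new amp(|1⟩) = (0.761095)·a + (0.64864)·b = 0.7611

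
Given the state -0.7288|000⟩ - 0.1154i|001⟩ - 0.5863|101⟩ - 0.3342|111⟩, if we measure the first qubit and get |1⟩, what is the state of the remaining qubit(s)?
-0.8688|01⟩ - 0.4952|11⟩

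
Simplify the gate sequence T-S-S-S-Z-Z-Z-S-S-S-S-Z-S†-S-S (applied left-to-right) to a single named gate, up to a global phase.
T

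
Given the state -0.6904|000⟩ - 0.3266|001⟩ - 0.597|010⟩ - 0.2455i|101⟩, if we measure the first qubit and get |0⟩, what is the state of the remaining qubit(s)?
-0.7122|00⟩ - 0.3369|01⟩ - 0.6158|10⟩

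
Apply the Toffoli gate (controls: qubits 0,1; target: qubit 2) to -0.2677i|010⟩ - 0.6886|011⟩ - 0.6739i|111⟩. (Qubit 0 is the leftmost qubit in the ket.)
-0.2677i|010⟩ - 0.6886|011⟩ - 0.6739i|110⟩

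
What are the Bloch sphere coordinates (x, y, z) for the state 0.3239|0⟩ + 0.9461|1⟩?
(0.6129, 0, -0.7902)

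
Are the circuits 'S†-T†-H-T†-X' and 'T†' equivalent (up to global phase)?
No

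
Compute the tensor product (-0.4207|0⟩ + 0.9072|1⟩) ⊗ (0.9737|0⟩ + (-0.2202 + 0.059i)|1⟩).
-0.4096|00⟩ + (0.09264 - 0.02482i)|01⟩ + 0.8833|10⟩ + (-0.1998 + 0.05352i)|11⟩

amp(|b₁b₂…⟩) = product of the factor amplitudes for bits b₁, b₂, …; only kets whose every factor amplitude is nonzero survive.
|00⟩: (-0.4207)(0.9737) = -0.4096
|01⟩: (-0.4207)(-0.2202 + 0.059i) = (0.09264 - 0.02482i)
|10⟩: (0.9072)(0.9737) = 0.8833
|11⟩: (0.9072)(-0.2202 + 0.059i) = (-0.1998 + 0.05352i)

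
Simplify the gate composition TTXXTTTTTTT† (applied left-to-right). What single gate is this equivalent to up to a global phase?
T†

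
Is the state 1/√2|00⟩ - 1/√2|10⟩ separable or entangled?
Separable

Writing the state as a|00⟩ + b|01⟩ + c|10⟩ + d|11⟩, it is a product state iff ad − bc = 0.
Here (a, b, c, d) = (1/√2, 0, -1/√2, 0): ad − bc = (1/√2)(0) − (0)(-1/√2) = 0, so the state is separable.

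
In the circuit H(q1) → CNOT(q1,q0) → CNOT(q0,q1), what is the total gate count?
3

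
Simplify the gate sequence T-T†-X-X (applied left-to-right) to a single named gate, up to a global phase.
I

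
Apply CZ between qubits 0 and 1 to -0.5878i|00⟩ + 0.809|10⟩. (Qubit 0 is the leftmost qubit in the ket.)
-0.5878i|00⟩ + 0.809|10⟩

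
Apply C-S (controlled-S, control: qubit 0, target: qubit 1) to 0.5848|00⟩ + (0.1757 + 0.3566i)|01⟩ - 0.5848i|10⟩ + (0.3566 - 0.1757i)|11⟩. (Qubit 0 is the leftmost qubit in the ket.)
0.5848|00⟩ + (0.1757 + 0.3566i)|01⟩ - 0.5848i|10⟩ + (0.1757 + 0.3566i)|11⟩

C-S leaves the control-|0⟩ kets |00⟩, |01⟩ unchanged and applies S to qubit 1 on the control-|1⟩ pair (|10⟩, |11⟩).
S = [[1, 0], [0, i]].
With a = amp(|10⟩) = -0.5848i and b = amp(|11⟩) = (0.3566 - 0.1757i):
new amp(|10⟩) = (1)·a = -0.5848i
new amp(|11⟩) = (i)·b = (0.1757 + 0.3566i)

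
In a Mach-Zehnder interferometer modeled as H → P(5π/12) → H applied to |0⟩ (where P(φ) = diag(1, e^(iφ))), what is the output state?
(0.6294 + 0.483i)|0⟩ + (0.3706 - 0.483i)|1⟩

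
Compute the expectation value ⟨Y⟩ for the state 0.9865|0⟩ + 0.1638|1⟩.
0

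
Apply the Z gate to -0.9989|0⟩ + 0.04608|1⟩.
-0.9989|0⟩ - 0.04608|1⟩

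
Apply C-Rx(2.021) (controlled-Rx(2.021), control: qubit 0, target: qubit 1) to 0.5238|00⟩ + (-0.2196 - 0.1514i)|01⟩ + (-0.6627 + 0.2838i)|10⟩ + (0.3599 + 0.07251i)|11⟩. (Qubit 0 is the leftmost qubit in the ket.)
0.5238|00⟩ + (-0.2196 - 0.1514i)|01⟩ + (-0.2908 - 0.154i)|10⟩ + (0.4317 + 0.5999i)|11⟩

C-Rx(2.021) leaves the control-|0⟩ kets |00⟩, |01⟩ unchanged and applies Rx(2.021) to qubit 1 on the control-|1⟩ pair (|10⟩, |11⟩).
Rx(2.021) = [[cos(θ/2), −i·sin(θ/2)], [−i·sin(θ/2), cos(θ/2)]]; θ = 2.021, cos(θ/2) ≈ 0.531437, sin(θ/2) ≈ 0.847098.
With a = amp(|10⟩) = (-0.6627 + 0.2838i) and b = amp(|11⟩) = (0.3599 + 0.07251i):
new amp(|10⟩) = (0.531437)·a + (-0.847098i)·b = (-0.2908 - 0.154i)
new amp(|11⟩) = (-0.847098i)·a + (0.531437)·b = (0.4317 + 0.5999i)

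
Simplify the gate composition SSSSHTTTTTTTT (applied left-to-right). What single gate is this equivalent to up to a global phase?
H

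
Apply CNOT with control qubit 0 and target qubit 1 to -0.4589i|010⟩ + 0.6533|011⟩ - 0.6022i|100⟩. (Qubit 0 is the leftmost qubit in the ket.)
-0.4589i|010⟩ + 0.6533|011⟩ - 0.6022i|110⟩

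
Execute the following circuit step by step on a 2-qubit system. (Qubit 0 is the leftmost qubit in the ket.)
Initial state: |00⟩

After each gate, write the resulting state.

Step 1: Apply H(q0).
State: 1/√2|00⟩ + 1/√2|10⟩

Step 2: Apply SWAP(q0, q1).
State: 1/√2|00⟩ + 1/√2|01⟩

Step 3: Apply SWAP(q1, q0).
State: 1/√2|00⟩ + 1/√2|10⟩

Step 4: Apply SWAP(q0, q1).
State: 1/√2|00⟩ + 1/√2|01⟩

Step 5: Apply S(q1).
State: 1/√2|00⟩ + (1/√2)i|01⟩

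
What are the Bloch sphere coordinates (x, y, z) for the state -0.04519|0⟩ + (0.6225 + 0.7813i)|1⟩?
(-0.05626, -0.07061, -0.9959)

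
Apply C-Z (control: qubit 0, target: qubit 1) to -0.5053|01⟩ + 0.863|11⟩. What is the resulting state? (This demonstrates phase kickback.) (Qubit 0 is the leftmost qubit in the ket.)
-0.5053|01⟩ - 0.863|11⟩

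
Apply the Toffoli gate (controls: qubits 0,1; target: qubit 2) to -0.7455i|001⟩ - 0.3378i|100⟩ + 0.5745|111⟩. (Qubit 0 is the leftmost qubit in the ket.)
-0.7455i|001⟩ - 0.3378i|100⟩ + 0.5745|110⟩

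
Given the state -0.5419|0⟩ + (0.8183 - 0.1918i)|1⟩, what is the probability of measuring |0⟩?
0.2937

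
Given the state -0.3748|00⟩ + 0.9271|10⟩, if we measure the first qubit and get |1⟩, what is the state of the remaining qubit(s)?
|0⟩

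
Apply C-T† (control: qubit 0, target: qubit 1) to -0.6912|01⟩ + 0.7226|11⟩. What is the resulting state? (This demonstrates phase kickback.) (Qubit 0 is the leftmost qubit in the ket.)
-0.6912|01⟩ + (0.511 - 0.511i)|11⟩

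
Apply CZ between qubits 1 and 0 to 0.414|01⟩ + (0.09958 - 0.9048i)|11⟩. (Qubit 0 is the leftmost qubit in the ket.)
0.414|01⟩ + (-0.09958 + 0.9048i)|11⟩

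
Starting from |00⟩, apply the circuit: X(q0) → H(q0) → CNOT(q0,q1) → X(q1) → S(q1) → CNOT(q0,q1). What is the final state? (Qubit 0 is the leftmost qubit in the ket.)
(1/√2)i|01⟩ - 1/√2|11⟩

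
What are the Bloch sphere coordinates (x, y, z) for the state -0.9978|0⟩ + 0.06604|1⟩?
(-0.1318, 0, 0.9912)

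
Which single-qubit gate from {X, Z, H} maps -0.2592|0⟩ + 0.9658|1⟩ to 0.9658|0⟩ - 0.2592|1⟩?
X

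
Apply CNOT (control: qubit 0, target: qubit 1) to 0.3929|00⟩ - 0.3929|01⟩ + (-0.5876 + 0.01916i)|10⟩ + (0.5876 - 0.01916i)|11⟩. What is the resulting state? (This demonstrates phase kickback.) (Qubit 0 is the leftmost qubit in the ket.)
0.3929|00⟩ - 0.3929|01⟩ + (0.5876 - 0.01916i)|10⟩ + (-0.5876 + 0.01916i)|11⟩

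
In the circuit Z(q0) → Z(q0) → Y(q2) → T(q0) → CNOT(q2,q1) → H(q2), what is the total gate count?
6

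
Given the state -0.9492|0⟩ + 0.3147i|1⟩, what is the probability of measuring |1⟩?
0.09904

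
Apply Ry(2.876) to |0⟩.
0.1324|0⟩ + 0.9912|1⟩

Ry(2.876) = [[cos(θ/2), −sin(θ/2)], [sin(θ/2), cos(θ/2)]]; θ = 2.876, cos(θ/2) ≈ 0.132406, sin(θ/2) ≈ 0.991196.
With a = amp(|0⟩) = 1 and b = amp(|1⟩) = 0:
new amp(|0⟩) = (0.132406)·a + (-0.991196)·b = 0.1324
new amp(|1⟩) = (0.991196)·a + (0.132406)·b = 0.9912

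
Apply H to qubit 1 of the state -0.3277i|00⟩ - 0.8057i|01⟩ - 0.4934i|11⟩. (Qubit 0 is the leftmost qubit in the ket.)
-0.8014i|00⟩ + 0.338i|01⟩ - 0.3489i|10⟩ + 0.3489i|11⟩

H on qubit 1 mixes each pair of kets that differ only in qubit 1: amplitudes (a, b) of (|…0…⟩, |…1…⟩) become ((a + b)/√2, (a − b)/√2). Kets absent from the input have amplitude 0.
(|00⟩, |01⟩): (a, b) = (-0.3277i, -0.8057i) → (-0.8014i, 0.338i)
(|10⟩, |11⟩): (a, b) = (0, -0.4934i) → (-0.3489i, 0.3489i)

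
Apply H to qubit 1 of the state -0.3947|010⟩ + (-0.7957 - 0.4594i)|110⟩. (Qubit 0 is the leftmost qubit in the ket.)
-0.2791|000⟩ + 0.2791|010⟩ + (-0.5626 - 0.3248i)|100⟩ + (0.5626 + 0.3248i)|110⟩

H on qubit 1 mixes each pair of kets that differ only in qubit 1: amplitudes (a, b) of (|…0…⟩, |…1…⟩) become ((a + b)/√2, (a − b)/√2). Kets absent from the input have amplitude 0.
(|000⟩, |010⟩): (a, b) = (0, -0.3947) → (-0.2791, 0.2791)
(|100⟩, |110⟩): (a, b) = (0, (-0.7957 - 0.4594i)) → ((-0.5626 - 0.3248i), (0.5626 + 0.3248i))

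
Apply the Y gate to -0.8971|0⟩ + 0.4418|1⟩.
-0.4418i|0⟩ - 0.8971i|1⟩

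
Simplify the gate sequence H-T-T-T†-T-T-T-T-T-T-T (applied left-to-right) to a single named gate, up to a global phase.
H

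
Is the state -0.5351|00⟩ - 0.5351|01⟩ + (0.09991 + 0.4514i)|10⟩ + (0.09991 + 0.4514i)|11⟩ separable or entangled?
Separable

Writing the state as a|00⟩ + b|01⟩ + c|10⟩ + d|11⟩, it is a product state iff ad − bc = 0.
Here (a, b, c, d) = (-0.5351, -0.5351, (0.09991 + 0.4514i), (0.09991 + 0.4514i)): ad − bc = (-0.5351)(0.09991 + 0.4514i) − (-0.5351)(0.09991 + 0.4514i) = 0, so the state is separable.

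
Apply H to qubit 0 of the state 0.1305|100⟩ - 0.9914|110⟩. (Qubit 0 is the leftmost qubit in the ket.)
0.09228|000⟩ - 0.701|010⟩ - 0.09228|100⟩ + 0.701|110⟩

H on qubit 0 mixes each pair of kets that differ only in qubit 0: amplitudes (a, b) of (|…0…⟩, |…1…⟩) become ((a + b)/√2, (a − b)/√2). Kets absent from the input have amplitude 0.
(|000⟩, |100⟩): (a, b) = (0, 0.1305) → (0.09228, -0.09228)
(|010⟩, |110⟩): (a, b) = (0, -0.9914) → (-0.701, 0.701)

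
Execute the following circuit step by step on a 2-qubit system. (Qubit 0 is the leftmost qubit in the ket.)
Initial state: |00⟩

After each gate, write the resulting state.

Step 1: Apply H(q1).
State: 1/√2|00⟩ + 1/√2|01⟩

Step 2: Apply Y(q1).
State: -(1/√2)i|00⟩ + (1/√2)i|01⟩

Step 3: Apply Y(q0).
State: 1/√2|10⟩ - 1/√2|11⟩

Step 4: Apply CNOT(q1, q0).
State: -1/√2|01⟩ + 1/√2|10⟩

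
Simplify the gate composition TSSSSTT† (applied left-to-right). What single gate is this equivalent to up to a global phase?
T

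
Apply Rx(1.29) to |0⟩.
0.7991|0⟩ - 0.6012i|1⟩

Rx(1.29) = [[cos(θ/2), −i·sin(θ/2)], [−i·sin(θ/2), cos(θ/2)]]; θ = 1.29, cos(θ/2) ≈ 0.7991, sin(θ/2) ≈ 0.601198.
With a = amp(|0⟩) = 1 and b = amp(|1⟩) = 0:
new amp(|0⟩) = (0.7991)·a + (-0.601198i)·b = 0.7991
new amp(|1⟩) = (-0.601198i)·a + (0.7991)·b = -0.6012i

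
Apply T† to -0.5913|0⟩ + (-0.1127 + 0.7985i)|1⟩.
-0.5913|0⟩ + (0.4849 + 0.6443i)|1⟩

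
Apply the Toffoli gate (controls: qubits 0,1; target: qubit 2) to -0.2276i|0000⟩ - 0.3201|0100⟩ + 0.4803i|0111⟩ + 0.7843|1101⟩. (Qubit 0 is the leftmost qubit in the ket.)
-0.2276i|0000⟩ - 0.3201|0100⟩ + 0.4803i|0111⟩ + 0.7843|1111⟩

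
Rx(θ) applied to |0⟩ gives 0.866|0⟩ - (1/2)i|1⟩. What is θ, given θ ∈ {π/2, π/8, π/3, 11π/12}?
π/3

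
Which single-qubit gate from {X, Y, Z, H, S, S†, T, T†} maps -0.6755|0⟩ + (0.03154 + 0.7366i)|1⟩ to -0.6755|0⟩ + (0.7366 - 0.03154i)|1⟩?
S†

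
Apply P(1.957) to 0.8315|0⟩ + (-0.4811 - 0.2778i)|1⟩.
0.8315|0⟩ + (0.4386 - 0.341i)|1⟩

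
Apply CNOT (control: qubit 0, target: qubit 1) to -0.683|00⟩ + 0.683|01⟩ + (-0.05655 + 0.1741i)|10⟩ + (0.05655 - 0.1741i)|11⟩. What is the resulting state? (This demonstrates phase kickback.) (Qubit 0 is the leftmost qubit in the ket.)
-0.683|00⟩ + 0.683|01⟩ + (0.05655 - 0.1741i)|10⟩ + (-0.05655 + 0.1741i)|11⟩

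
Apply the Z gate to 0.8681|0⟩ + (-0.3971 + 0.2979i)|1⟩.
0.8681|0⟩ + (0.3971 - 0.2979i)|1⟩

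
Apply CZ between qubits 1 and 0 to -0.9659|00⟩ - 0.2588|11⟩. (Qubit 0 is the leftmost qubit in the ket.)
-0.9659|00⟩ + 0.2588|11⟩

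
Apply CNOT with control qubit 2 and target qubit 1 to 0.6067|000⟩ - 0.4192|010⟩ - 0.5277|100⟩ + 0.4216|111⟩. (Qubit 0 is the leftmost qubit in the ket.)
0.6067|000⟩ - 0.4192|010⟩ - 0.5277|100⟩ + 0.4216|101⟩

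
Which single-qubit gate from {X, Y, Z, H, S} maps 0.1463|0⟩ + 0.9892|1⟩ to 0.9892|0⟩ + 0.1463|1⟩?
X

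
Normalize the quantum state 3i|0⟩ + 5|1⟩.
0.5145i|0⟩ + 0.8575|1⟩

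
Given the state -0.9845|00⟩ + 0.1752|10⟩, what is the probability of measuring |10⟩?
0.0307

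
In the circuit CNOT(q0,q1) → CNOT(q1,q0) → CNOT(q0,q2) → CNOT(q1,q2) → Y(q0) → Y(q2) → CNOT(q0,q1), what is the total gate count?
7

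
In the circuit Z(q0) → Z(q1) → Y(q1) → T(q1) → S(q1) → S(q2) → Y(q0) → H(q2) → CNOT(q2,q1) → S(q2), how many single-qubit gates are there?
9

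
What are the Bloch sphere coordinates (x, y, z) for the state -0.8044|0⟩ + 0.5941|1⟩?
(-0.9558, 0, 0.2941)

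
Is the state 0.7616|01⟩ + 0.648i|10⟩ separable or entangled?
Entangled

Writing the state as a|00⟩ + b|01⟩ + c|10⟩ + d|11⟩, it is a product state iff ad − bc = 0.
Here (a, b, c, d) = (0, 0.7616, 0.648i, 0): ad − bc = (0)(0) − (0.7616)(0.648i) = -0.4935i ≠ 0, so the state is entangled.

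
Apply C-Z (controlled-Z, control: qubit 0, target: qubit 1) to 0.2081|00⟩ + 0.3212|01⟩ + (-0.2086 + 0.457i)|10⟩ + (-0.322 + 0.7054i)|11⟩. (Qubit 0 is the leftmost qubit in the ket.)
0.2081|00⟩ + 0.3212|01⟩ + (-0.2086 + 0.457i)|10⟩ + (0.322 - 0.7054i)|11⟩

C-Z leaves the control-|0⟩ kets |00⟩, |01⟩ unchanged and applies Z to qubit 1 on the control-|1⟩ pair (|10⟩, |11⟩).
Z = [[1, 0], [0, -1]].
With a = amp(|10⟩) = (-0.2086 + 0.457i) and b = amp(|11⟩) = (-0.322 + 0.7054i):
new amp(|10⟩) = (1)·a = (-0.2086 + 0.457i)
new amp(|11⟩) = (-1)·b = (0.322 - 0.7054i)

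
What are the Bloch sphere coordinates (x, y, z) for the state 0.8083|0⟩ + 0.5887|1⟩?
(0.9517, 0, 0.3068)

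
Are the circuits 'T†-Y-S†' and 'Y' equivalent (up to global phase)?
No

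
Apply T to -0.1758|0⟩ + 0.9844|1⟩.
-0.1758|0⟩ + (0.6961 + 0.6961i)|1⟩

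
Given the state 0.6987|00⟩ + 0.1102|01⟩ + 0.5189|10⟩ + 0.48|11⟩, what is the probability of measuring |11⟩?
0.2304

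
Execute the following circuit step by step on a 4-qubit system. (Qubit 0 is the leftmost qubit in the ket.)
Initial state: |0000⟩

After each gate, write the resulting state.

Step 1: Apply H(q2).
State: 1/√2|0000⟩ + 1/√2|0010⟩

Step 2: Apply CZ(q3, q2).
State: 1/√2|0000⟩ + 1/√2|0010⟩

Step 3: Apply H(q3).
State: 1/2|0000⟩ + 1/2|0001⟩ + 1/2|0010⟩ + 1/2|0011⟩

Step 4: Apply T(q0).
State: 1/2|0000⟩ + 1/2|0001⟩ + 1/2|0010⟩ + 1/2|0011⟩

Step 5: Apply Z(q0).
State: 1/2|0000⟩ + 1/2|0001⟩ + 1/2|0010⟩ + 1/2|0011⟩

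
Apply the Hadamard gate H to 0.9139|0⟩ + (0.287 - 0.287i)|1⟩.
(0.8492 - 0.2029i)|0⟩ + (0.4433 + 0.2029i)|1⟩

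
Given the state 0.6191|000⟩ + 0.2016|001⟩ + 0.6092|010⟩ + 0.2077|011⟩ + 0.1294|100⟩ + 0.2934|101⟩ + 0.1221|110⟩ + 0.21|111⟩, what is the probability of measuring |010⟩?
0.3711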